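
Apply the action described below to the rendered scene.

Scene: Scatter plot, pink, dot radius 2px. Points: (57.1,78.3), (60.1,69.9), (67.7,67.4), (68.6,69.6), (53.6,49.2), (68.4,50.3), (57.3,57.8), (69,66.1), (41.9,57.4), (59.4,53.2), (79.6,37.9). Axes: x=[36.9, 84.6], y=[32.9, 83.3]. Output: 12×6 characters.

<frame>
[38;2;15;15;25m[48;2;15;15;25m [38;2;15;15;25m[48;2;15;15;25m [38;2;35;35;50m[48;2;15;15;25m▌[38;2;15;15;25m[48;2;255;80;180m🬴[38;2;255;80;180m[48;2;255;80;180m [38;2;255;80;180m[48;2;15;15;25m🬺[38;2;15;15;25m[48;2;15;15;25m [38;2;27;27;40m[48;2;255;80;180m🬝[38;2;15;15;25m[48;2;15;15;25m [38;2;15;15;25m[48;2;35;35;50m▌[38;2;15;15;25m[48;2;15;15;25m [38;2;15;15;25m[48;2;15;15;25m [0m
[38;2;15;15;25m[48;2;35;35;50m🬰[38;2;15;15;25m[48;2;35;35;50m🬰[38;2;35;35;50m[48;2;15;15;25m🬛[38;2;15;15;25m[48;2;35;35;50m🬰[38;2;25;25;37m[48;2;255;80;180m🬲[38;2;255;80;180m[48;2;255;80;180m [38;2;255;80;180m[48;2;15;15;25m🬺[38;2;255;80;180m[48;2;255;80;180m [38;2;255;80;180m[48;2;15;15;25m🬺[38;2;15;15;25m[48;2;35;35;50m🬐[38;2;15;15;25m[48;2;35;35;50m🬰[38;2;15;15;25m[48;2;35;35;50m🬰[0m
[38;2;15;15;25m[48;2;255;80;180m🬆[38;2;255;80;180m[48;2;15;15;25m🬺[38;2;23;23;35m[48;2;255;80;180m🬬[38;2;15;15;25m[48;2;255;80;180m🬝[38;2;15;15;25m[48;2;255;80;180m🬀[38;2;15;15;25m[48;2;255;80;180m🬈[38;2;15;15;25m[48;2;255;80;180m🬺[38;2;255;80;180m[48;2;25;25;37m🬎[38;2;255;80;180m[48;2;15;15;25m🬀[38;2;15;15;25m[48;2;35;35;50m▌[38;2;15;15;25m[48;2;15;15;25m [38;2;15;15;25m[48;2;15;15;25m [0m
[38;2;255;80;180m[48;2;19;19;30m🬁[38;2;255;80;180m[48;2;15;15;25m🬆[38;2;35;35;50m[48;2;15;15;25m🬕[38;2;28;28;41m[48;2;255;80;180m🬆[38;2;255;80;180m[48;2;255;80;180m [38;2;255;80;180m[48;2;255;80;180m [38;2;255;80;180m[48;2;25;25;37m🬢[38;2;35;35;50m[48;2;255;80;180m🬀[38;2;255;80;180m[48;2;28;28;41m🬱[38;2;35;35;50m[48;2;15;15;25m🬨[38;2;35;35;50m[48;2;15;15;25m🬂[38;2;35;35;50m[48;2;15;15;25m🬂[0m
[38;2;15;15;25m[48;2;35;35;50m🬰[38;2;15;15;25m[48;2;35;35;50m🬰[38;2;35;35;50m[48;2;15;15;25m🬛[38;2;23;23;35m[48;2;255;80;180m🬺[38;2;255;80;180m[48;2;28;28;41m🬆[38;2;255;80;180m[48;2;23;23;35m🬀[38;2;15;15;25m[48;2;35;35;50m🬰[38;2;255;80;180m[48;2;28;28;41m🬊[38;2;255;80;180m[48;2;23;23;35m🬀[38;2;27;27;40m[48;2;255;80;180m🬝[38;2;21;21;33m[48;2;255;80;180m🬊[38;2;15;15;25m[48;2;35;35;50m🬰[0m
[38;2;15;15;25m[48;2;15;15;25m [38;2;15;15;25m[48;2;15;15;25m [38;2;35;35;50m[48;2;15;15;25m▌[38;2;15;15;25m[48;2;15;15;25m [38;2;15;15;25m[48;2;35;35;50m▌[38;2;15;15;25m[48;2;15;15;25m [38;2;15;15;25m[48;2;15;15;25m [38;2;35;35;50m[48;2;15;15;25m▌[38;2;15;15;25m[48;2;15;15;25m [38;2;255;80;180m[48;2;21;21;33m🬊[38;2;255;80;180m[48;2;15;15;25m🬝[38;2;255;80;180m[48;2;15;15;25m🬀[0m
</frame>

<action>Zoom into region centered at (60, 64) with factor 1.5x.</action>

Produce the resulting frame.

<frame>
[38;2;15;15;25m[48;2;15;15;25m [38;2;15;15;25m[48;2;15;15;25m [38;2;35;35;50m[48;2;15;15;25m▌[38;2;15;15;25m[48;2;255;80;180m🬴[38;2;255;80;180m[48;2;255;80;180m [38;2;255;80;180m[48;2;15;15;25m🬛[38;2;15;15;25m[48;2;15;15;25m [38;2;35;35;50m[48;2;15;15;25m▌[38;2;15;15;25m[48;2;15;15;25m [38;2;15;15;25m[48;2;35;35;50m▌[38;2;15;15;25m[48;2;15;15;25m [38;2;15;15;25m[48;2;15;15;25m [0m
[38;2;15;15;25m[48;2;35;35;50m🬰[38;2;15;15;25m[48;2;35;35;50m🬰[38;2;35;35;50m[48;2;15;15;25m🬛[38;2;15;15;25m[48;2;35;35;50m🬰[38;2;25;25;37m[48;2;255;80;180m🬛[38;2;15;15;25m[48;2;255;80;180m🬀[38;2;21;21;33m[48;2;255;80;180m🬊[38;2;31;31;45m[48;2;255;80;180m🬝[38;2;15;15;25m[48;2;255;80;180m🬀[38;2;28;28;41m[48;2;255;80;180m🬊[38;2;15;15;25m[48;2;35;35;50m🬰[38;2;15;15;25m[48;2;35;35;50m🬰[0m
[38;2;15;15;25m[48;2;15;15;25m [38;2;15;15;25m[48;2;15;15;25m [38;2;35;35;50m[48;2;15;15;25m▌[38;2;15;15;25m[48;2;15;15;25m [38;2;15;15;25m[48;2;35;35;50m▌[38;2;255;80;180m[48;2;15;15;25m🬊[38;2;255;80;180m[48;2;15;15;25m🬀[38;2;255;80;180m[48;2;27;27;40m🬁[38;2;255;80;180m[48;2;15;15;25m🬬[38;2;255;80;180m[48;2;255;80;180m [38;2;15;15;25m[48;2;255;80;180m🬸[38;2;15;15;25m[48;2;15;15;25m [0m
[38;2;35;35;50m[48;2;15;15;25m🬂[38;2;35;35;50m[48;2;15;15;25m🬂[38;2;35;35;50m[48;2;15;15;25m🬕[38;2;23;23;35m[48;2;255;80;180m🬝[38;2;35;35;50m[48;2;255;80;180m🬀[38;2;255;80;180m[48;2;28;28;41m🬱[38;2;35;35;50m[48;2;15;15;25m🬂[38;2;35;35;50m[48;2;15;15;25m🬕[38;2;35;35;50m[48;2;15;15;25m🬂[38;2;255;80;180m[48;2;27;27;40m🬀[38;2;35;35;50m[48;2;15;15;25m🬂[38;2;35;35;50m[48;2;15;15;25m🬂[0m
[38;2;15;15;25m[48;2;35;35;50m🬰[38;2;15;15;25m[48;2;35;35;50m🬰[38;2;31;31;45m[48;2;255;80;180m🬝[38;2;21;21;33m[48;2;255;80;180m🬊[38;2;255;80;180m[48;2;28;28;41m🬊[38;2;255;80;180m[48;2;255;80;180m [38;2;255;80;180m[48;2;15;15;25m🬛[38;2;35;35;50m[48;2;15;15;25m🬛[38;2;21;21;33m[48;2;255;80;180m🬆[38;2;31;31;45m[48;2;255;80;180m🬬[38;2;15;15;25m[48;2;35;35;50m🬰[38;2;15;15;25m[48;2;35;35;50m🬰[0m
[38;2;15;15;25m[48;2;15;15;25m [38;2;15;15;25m[48;2;15;15;25m [38;2;255;80;180m[48;2;28;28;41m🬊[38;2;255;80;180m[48;2;15;15;25m🬝[38;2;255;80;180m[48;2;27;27;40m🬀[38;2;15;15;25m[48;2;255;80;180m🬺[38;2;15;15;25m[48;2;15;15;25m [38;2;255;80;180m[48;2;27;27;40m🬁[38;2;255;80;180m[48;2;15;15;25m🬬[38;2;255;80;180m[48;2;28;28;41m🬆[38;2;15;15;25m[48;2;15;15;25m [38;2;15;15;25m[48;2;15;15;25m [0m
</frame>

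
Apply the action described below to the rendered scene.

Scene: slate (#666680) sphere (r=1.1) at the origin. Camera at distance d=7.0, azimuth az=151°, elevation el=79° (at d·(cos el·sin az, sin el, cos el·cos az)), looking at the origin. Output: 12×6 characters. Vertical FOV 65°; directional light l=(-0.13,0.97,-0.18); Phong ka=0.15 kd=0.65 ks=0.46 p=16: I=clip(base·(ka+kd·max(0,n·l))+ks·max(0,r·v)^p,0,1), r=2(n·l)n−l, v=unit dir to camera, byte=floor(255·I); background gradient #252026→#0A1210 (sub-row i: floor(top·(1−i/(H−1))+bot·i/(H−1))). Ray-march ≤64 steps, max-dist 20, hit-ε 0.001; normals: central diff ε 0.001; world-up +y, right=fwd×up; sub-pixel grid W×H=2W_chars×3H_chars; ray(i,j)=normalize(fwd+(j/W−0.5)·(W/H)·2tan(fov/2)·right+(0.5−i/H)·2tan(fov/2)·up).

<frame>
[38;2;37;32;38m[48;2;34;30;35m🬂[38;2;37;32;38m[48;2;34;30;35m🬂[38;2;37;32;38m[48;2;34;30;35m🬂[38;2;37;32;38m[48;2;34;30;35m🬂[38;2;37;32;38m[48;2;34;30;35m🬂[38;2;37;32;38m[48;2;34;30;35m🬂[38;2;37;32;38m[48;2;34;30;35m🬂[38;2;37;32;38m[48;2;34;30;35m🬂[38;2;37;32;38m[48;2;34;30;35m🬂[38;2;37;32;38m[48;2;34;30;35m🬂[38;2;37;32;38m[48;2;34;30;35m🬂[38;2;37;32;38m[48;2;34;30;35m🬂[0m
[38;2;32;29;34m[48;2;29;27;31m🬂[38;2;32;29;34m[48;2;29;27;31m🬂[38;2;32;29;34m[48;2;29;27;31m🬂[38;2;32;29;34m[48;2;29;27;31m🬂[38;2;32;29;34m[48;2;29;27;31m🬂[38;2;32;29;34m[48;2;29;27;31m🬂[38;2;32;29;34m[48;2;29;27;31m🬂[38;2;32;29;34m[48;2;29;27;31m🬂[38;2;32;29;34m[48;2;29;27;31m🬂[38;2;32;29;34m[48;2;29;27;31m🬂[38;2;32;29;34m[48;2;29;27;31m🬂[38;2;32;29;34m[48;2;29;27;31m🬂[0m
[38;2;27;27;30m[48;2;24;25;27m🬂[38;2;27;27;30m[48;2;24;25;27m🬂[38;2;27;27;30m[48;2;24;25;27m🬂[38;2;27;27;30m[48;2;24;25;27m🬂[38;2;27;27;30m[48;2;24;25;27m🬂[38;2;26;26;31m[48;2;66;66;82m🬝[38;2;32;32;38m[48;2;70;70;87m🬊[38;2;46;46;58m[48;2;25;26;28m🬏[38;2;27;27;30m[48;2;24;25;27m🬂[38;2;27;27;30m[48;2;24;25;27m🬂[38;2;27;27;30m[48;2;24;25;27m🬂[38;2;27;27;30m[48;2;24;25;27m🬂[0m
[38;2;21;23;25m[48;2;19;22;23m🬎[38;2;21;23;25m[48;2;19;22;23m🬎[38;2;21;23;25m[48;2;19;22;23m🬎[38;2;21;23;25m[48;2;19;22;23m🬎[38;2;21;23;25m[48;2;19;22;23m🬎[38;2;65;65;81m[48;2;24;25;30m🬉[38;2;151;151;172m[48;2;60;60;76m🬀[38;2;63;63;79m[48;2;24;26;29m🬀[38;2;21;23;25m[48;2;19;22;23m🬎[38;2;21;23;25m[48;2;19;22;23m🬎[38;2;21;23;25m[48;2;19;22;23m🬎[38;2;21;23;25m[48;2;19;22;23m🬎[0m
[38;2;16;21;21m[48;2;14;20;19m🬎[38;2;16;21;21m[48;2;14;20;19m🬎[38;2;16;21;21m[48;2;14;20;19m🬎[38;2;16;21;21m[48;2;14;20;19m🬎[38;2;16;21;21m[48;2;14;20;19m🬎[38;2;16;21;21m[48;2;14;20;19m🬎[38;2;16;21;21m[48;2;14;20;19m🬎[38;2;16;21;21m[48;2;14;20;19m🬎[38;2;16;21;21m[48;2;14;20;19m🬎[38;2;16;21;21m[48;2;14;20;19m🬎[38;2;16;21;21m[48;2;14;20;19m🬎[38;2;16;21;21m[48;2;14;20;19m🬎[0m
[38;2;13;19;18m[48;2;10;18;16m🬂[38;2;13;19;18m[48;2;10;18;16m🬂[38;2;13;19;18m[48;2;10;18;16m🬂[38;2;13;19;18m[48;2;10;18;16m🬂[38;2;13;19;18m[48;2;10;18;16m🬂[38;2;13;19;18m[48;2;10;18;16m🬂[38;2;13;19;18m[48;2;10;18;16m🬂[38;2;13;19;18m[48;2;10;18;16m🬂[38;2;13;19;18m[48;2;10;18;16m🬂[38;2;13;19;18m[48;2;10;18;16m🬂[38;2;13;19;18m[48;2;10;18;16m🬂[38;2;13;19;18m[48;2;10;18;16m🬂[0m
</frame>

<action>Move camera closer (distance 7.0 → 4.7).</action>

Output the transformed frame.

<frame>
[38;2;37;32;38m[48;2;34;30;35m🬂[38;2;37;32;38m[48;2;34;30;35m🬂[38;2;37;32;38m[48;2;34;30;35m🬂[38;2;37;32;38m[48;2;34;30;35m🬂[38;2;37;32;38m[48;2;34;30;35m🬂[38;2;37;32;38m[48;2;34;30;35m🬂[38;2;37;32;38m[48;2;34;30;35m🬂[38;2;37;32;38m[48;2;34;30;35m🬂[38;2;37;32;38m[48;2;34;30;35m🬂[38;2;37;32;38m[48;2;34;30;35m🬂[38;2;37;32;38m[48;2;34;30;35m🬂[38;2;37;32;38m[48;2;34;30;35m🬂[0m
[38;2;32;29;34m[48;2;29;27;31m🬂[38;2;32;29;34m[48;2;29;27;31m🬂[38;2;32;29;34m[48;2;29;27;31m🬂[38;2;32;29;34m[48;2;29;27;31m🬂[38;2;32;29;34m[48;2;29;27;31m🬂[38;2;32;29;34m[48;2;29;27;31m🬂[38;2;32;29;34m[48;2;29;27;31m🬂[38;2;32;29;34m[48;2;29;27;31m🬂[38;2;32;29;34m[48;2;29;27;31m🬂[38;2;32;29;34m[48;2;29;27;31m🬂[38;2;32;29;34m[48;2;29;27;31m🬂[38;2;32;29;34m[48;2;29;27;31m🬂[0m
[38;2;27;27;30m[48;2;24;25;27m🬂[38;2;27;27;30m[48;2;24;25;27m🬂[38;2;27;27;30m[48;2;24;25;27m🬂[38;2;27;27;30m[48;2;24;25;27m🬂[38;2;25;26;28m[48;2;42;42;52m🬝[38;2;27;27;30m[48;2;63;63;79m🬀[38;2;67;67;84m[48;2;90;90;110m🬎[38;2;26;26;29m[48;2;70;70;87m🬊[38;2;27;27;30m[48;2;24;25;27m🬂[38;2;27;27;30m[48;2;24;25;27m🬂[38;2;27;27;30m[48;2;24;25;27m🬂[38;2;27;27;30m[48;2;24;25;27m🬂[0m
[38;2;21;23;25m[48;2;19;22;23m🬎[38;2;21;23;25m[48;2;19;22;23m🬎[38;2;21;23;25m[48;2;19;22;23m🬎[38;2;21;23;25m[48;2;19;22;23m🬎[38;2;41;41;52m[48;2;20;22;24m🬉[38;2;68;68;85m[48;2;55;55;69m🬨[38;2;135;135;156m[48;2;73;73;92m🬂[38;2;68;68;85m[48;2;19;22;23m🬝[38;2;21;23;25m[48;2;19;22;23m🬎[38;2;21;23;25m[48;2;19;22;23m🬎[38;2;21;23;25m[48;2;19;22;23m🬎[38;2;21;23;25m[48;2;19;22;23m🬎[0m
[38;2;16;21;21m[48;2;14;20;19m🬎[38;2;16;21;21m[48;2;14;20;19m🬎[38;2;16;21;21m[48;2;14;20;19m🬎[38;2;16;21;21m[48;2;14;20;19m🬎[38;2;16;21;21m[48;2;14;20;19m🬎[38;2;42;42;53m[48;2;15;20;20m🬁[38;2;50;50;63m[48;2;15;20;20m🬂[38;2;16;21;21m[48;2;14;20;19m🬎[38;2;16;21;21m[48;2;14;20;19m🬎[38;2;16;21;21m[48;2;14;20;19m🬎[38;2;16;21;21m[48;2;14;20;19m🬎[38;2;16;21;21m[48;2;14;20;19m🬎[0m
[38;2;13;19;18m[48;2;10;18;16m🬂[38;2;13;19;18m[48;2;10;18;16m🬂[38;2;13;19;18m[48;2;10;18;16m🬂[38;2;13;19;18m[48;2;10;18;16m🬂[38;2;13;19;18m[48;2;10;18;16m🬂[38;2;13;19;18m[48;2;10;18;16m🬂[38;2;13;19;18m[48;2;10;18;16m🬂[38;2;13;19;18m[48;2;10;18;16m🬂[38;2;13;19;18m[48;2;10;18;16m🬂[38;2;13;19;18m[48;2;10;18;16m🬂[38;2;13;19;18m[48;2;10;18;16m🬂[38;2;13;19;18m[48;2;10;18;16m🬂[0m
</frame>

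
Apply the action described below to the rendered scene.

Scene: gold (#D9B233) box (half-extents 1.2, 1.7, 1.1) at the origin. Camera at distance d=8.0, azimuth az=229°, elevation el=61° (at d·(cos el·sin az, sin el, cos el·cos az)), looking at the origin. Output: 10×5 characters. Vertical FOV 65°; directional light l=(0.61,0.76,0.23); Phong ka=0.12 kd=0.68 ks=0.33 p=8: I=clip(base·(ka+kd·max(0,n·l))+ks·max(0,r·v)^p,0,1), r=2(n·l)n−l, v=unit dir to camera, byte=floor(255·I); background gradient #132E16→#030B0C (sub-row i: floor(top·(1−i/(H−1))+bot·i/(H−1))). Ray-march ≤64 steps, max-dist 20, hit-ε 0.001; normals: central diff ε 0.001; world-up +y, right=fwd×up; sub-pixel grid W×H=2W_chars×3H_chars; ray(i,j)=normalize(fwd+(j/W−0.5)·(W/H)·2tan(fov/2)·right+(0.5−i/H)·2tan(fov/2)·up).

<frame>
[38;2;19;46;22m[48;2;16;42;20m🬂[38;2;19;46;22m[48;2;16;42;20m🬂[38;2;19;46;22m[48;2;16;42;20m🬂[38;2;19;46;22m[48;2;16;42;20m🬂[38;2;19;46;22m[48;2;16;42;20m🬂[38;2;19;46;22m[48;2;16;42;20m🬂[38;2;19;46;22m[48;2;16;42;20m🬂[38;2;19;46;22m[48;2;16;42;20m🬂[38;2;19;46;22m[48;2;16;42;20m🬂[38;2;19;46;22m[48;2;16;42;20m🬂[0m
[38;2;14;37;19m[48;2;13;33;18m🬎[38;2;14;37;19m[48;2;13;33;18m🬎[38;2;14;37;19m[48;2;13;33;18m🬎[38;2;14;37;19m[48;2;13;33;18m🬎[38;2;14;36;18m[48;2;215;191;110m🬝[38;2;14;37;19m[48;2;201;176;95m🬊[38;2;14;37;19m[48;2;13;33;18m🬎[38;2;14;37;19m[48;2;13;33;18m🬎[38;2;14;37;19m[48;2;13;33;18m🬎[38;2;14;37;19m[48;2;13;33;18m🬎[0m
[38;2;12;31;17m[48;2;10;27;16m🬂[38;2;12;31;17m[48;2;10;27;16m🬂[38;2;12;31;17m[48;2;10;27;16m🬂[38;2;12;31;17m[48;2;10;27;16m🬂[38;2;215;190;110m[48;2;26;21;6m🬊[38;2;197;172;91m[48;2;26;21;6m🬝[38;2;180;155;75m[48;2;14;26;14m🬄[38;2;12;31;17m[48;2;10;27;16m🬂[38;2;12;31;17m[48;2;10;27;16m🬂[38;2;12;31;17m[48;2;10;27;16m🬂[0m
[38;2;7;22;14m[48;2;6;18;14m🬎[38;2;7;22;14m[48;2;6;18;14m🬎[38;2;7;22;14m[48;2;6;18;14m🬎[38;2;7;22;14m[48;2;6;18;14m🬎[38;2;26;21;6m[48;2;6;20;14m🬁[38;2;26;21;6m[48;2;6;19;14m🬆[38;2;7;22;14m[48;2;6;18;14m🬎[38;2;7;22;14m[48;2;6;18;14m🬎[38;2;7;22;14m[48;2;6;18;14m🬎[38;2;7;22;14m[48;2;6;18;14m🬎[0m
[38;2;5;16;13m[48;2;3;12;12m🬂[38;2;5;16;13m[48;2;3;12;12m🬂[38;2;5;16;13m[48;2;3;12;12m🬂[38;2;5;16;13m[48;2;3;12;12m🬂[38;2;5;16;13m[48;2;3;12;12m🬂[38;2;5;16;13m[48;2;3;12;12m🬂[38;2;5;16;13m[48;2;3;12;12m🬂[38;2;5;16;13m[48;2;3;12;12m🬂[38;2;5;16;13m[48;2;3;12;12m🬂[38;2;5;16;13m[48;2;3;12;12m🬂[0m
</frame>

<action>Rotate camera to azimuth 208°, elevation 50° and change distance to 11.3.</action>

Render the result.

<frame>
[38;2;19;46;22m[48;2;16;42;20m🬂[38;2;19;46;22m[48;2;16;42;20m🬂[38;2;19;46;22m[48;2;16;42;20m🬂[38;2;19;46;22m[48;2;16;42;20m🬂[38;2;19;46;22m[48;2;16;42;20m🬂[38;2;19;46;22m[48;2;16;42;20m🬂[38;2;19;46;22m[48;2;16;42;20m🬂[38;2;19;46;22m[48;2;16;42;20m🬂[38;2;19;46;22m[48;2;16;42;20m🬂[38;2;19;46;22m[48;2;16;42;20m🬂[0m
[38;2;14;37;19m[48;2;13;33;18m🬎[38;2;14;37;19m[48;2;13;33;18m🬎[38;2;14;37;19m[48;2;13;33;18m🬎[38;2;14;37;19m[48;2;13;33;18m🬎[38;2;14;37;19m[48;2;13;33;18m🬎[38;2;14;37;19m[48;2;13;33;18m🬎[38;2;14;37;19m[48;2;13;33;18m🬎[38;2;14;37;19m[48;2;13;33;18m🬎[38;2;14;37;19m[48;2;13;33;18m🬎[38;2;14;37;19m[48;2;13;33;18m🬎[0m
[38;2;12;31;17m[48;2;10;27;16m🬂[38;2;12;31;17m[48;2;10;27;16m🬂[38;2;12;31;17m[48;2;10;27;16m🬂[38;2;12;31;17m[48;2;10;27;16m🬂[38;2;177;152;71m[48;2;16;25;12m🬁[38;2;164;139;58m[48;2;26;21;6m🬎[38;2;12;31;17m[48;2;10;27;16m🬂[38;2;12;31;17m[48;2;10;27;16m🬂[38;2;12;31;17m[48;2;10;27;16m🬂[38;2;12;31;17m[48;2;10;27;16m🬂[0m
[38;2;7;22;14m[48;2;6;18;14m🬎[38;2;7;22;14m[48;2;6;18;14m🬎[38;2;7;22;14m[48;2;6;18;14m🬎[38;2;7;22;14m[48;2;6;18;14m🬎[38;2;26;21;6m[48;2;6;20;14m🬁[38;2;26;21;6m[48;2;6;19;14m🬂[38;2;7;22;14m[48;2;6;18;14m🬎[38;2;7;22;14m[48;2;6;18;14m🬎[38;2;7;22;14m[48;2;6;18;14m🬎[38;2;7;22;14m[48;2;6;18;14m🬎[0m
[38;2;5;16;13m[48;2;3;12;12m🬂[38;2;5;16;13m[48;2;3;12;12m🬂[38;2;5;16;13m[48;2;3;12;12m🬂[38;2;5;16;13m[48;2;3;12;12m🬂[38;2;5;16;13m[48;2;3;12;12m🬂[38;2;5;16;13m[48;2;3;12;12m🬂[38;2;5;16;13m[48;2;3;12;12m🬂[38;2;5;16;13m[48;2;3;12;12m🬂[38;2;5;16;13m[48;2;3;12;12m🬂[38;2;5;16;13m[48;2;3;12;12m🬂[0m
</frame>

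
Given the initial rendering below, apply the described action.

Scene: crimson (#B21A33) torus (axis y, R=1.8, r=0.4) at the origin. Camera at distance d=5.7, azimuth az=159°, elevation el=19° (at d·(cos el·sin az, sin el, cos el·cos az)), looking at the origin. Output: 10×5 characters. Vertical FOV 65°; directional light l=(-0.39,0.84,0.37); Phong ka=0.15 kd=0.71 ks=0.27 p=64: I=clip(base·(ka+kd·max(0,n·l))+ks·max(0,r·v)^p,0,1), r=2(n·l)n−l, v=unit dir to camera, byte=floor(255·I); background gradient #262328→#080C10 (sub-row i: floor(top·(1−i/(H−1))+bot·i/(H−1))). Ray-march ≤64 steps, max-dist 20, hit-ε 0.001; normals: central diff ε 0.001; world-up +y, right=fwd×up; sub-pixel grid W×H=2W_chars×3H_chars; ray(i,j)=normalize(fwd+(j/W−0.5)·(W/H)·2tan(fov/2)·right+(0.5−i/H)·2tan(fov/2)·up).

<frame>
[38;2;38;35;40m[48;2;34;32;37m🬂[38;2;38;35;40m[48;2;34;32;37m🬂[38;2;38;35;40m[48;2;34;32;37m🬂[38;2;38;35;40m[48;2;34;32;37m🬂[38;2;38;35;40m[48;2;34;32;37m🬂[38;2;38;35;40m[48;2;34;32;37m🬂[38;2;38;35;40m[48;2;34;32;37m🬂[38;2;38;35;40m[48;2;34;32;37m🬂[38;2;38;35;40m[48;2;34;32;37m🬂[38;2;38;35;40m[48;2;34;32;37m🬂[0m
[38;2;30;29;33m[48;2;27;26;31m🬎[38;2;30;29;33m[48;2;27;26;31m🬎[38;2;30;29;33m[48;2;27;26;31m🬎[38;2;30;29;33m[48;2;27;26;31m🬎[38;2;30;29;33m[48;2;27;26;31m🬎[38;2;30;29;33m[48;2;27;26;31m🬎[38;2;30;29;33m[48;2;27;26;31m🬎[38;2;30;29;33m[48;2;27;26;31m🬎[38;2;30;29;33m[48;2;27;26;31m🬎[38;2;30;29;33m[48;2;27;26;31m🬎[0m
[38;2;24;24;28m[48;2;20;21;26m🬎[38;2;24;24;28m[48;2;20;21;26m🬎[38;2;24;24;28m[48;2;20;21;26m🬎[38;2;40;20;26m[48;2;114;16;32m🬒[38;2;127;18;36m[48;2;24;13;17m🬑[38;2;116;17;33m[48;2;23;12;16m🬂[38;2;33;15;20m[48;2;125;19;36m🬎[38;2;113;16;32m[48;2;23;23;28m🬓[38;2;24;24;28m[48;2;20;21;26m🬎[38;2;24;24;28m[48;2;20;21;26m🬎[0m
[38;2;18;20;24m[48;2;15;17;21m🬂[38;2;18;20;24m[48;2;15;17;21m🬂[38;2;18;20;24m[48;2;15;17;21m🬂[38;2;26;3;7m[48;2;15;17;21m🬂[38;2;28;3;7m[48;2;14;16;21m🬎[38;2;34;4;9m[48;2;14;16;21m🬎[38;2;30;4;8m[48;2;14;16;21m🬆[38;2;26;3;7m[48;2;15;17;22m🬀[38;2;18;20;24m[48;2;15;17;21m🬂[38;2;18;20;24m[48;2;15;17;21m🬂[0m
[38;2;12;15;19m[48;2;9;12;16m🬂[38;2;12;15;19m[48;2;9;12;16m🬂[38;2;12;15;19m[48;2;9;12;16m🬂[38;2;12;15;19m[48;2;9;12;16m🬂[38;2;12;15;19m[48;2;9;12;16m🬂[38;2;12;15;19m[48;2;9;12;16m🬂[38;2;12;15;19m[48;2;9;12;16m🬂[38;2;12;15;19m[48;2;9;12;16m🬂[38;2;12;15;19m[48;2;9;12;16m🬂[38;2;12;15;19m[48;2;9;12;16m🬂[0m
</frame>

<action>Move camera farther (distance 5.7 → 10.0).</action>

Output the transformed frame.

<frame>
[38;2;38;35;40m[48;2;34;32;37m🬂[38;2;38;35;40m[48;2;34;32;37m🬂[38;2;38;35;40m[48;2;34;32;37m🬂[38;2;38;35;40m[48;2;34;32;37m🬂[38;2;38;35;40m[48;2;34;32;37m🬂[38;2;38;35;40m[48;2;34;32;37m🬂[38;2;38;35;40m[48;2;34;32;37m🬂[38;2;38;35;40m[48;2;34;32;37m🬂[38;2;38;35;40m[48;2;34;32;37m🬂[38;2;38;35;40m[48;2;34;32;37m🬂[0m
[38;2;30;29;33m[48;2;27;26;31m🬎[38;2;30;29;33m[48;2;27;26;31m🬎[38;2;30;29;33m[48;2;27;26;31m🬎[38;2;30;29;33m[48;2;27;26;31m🬎[38;2;30;29;33m[48;2;27;26;31m🬎[38;2;30;29;33m[48;2;27;26;31m🬎[38;2;30;29;33m[48;2;27;26;31m🬎[38;2;30;29;33m[48;2;27;26;31m🬎[38;2;30;29;33m[48;2;27;26;31m🬎[38;2;30;29;33m[48;2;27;26;31m🬎[0m
[38;2;24;24;28m[48;2;20;21;26m🬎[38;2;24;24;28m[48;2;20;21;26m🬎[38;2;24;24;28m[48;2;20;21;26m🬎[38;2;24;24;28m[48;2;20;21;26m🬎[38;2;135;19;38m[48;2;34;13;18m🬃[38;2;25;14;18m[48;2;79;11;22m🬎[38;2;122;17;35m[48;2;28;20;25m🬃[38;2;24;24;28m[48;2;20;21;26m🬎[38;2;24;24;28m[48;2;20;21;26m🬎[38;2;24;24;28m[48;2;20;21;26m🬎[0m
[38;2;18;20;24m[48;2;15;17;21m🬂[38;2;18;20;24m[48;2;15;17;21m🬂[38;2;18;20;24m[48;2;15;17;21m🬂[38;2;18;20;24m[48;2;15;17;21m🬂[38;2;18;20;24m[48;2;15;17;21m🬂[38;2;18;20;24m[48;2;15;17;21m🬂[38;2;18;20;24m[48;2;15;17;21m🬂[38;2;18;20;24m[48;2;15;17;21m🬂[38;2;18;20;24m[48;2;15;17;21m🬂[38;2;18;20;24m[48;2;15;17;21m🬂[0m
[38;2;12;15;19m[48;2;9;12;16m🬂[38;2;12;15;19m[48;2;9;12;16m🬂[38;2;12;15;19m[48;2;9;12;16m🬂[38;2;12;15;19m[48;2;9;12;16m🬂[38;2;12;15;19m[48;2;9;12;16m🬂[38;2;12;15;19m[48;2;9;12;16m🬂[38;2;12;15;19m[48;2;9;12;16m🬂[38;2;12;15;19m[48;2;9;12;16m🬂[38;2;12;15;19m[48;2;9;12;16m🬂[38;2;12;15;19m[48;2;9;12;16m🬂[0m
</frame>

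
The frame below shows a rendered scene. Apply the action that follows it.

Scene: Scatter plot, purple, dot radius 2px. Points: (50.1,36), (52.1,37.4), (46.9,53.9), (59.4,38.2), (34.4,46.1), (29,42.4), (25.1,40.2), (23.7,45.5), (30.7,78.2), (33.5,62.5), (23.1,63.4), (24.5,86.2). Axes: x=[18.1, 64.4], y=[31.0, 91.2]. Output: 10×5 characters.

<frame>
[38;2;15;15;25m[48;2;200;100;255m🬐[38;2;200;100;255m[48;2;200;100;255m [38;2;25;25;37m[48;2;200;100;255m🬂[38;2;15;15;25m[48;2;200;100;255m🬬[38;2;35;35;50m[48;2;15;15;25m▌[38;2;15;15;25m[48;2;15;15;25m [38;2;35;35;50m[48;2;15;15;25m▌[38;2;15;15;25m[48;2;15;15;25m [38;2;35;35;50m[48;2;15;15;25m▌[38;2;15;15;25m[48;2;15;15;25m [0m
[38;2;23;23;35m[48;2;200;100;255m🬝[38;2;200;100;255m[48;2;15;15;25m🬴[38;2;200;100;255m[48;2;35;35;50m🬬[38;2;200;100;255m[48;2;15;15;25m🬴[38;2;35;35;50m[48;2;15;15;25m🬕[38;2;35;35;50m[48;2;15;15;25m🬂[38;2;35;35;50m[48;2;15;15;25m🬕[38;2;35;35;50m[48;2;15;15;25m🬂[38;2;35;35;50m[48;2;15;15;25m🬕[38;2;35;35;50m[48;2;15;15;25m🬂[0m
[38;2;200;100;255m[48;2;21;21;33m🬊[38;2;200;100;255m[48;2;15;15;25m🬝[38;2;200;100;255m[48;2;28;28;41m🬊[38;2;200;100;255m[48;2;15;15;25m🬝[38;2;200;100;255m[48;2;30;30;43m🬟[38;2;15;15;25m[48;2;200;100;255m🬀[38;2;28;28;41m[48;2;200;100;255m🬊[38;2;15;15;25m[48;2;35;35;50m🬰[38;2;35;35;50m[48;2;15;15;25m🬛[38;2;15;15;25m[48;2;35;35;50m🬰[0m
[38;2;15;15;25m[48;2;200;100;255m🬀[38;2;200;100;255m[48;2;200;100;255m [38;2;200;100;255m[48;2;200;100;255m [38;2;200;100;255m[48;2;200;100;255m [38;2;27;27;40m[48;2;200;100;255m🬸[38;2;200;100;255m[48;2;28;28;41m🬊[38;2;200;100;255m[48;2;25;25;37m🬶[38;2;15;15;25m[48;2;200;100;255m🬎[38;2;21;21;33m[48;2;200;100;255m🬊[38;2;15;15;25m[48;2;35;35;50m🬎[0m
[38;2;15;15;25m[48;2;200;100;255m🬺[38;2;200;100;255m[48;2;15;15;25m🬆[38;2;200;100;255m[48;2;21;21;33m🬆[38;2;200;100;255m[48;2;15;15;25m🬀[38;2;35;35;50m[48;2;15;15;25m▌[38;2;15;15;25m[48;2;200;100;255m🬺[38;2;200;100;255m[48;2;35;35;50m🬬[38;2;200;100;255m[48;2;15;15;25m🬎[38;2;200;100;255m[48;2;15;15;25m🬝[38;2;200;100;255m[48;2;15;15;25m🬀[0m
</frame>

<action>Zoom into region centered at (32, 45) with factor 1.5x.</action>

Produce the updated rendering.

<frame>
[38;2;15;15;25m[48;2;15;15;25m [38;2;200;100;255m[48;2;15;15;25m🬊[38;2;200;100;255m[48;2;15;15;25m🬝[38;2;200;100;255m[48;2;15;15;25m🬀[38;2;200;100;255m[48;2;28;28;41m🬊[38;2;200;100;255m[48;2;15;15;25m🬝[38;2;200;100;255m[48;2;23;23;35m🬀[38;2;15;15;25m[48;2;15;15;25m [38;2;27;27;40m[48;2;200;100;255m🬝[38;2;15;15;25m[48;2;200;100;255m🬊[0m
[38;2;35;35;50m[48;2;15;15;25m🬂[38;2;23;23;35m[48;2;200;100;255m🬝[38;2;200;100;255m[48;2;28;28;41m🬱[38;2;23;23;35m[48;2;200;100;255m🬝[38;2;31;31;45m[48;2;200;100;255m🬝[38;2;200;100;255m[48;2;28;28;41m🬱[38;2;35;35;50m[48;2;15;15;25m🬕[38;2;35;35;50m[48;2;15;15;25m🬂[38;2;200;100;255m[48;2;28;28;41m🬊[38;2;200;100;255m[48;2;15;15;25m🬝[0m
[38;2;15;15;25m[48;2;35;35;50m🬰[38;2;200;100;255m[48;2;25;25;37m🬨[38;2;200;100;255m[48;2;200;100;255m [38;2;200;100;255m[48;2;200;100;255m [38;2;200;100;255m[48;2;15;15;25m🬝[38;2;200;100;255m[48;2;15;15;25m🬝[38;2;200;100;255m[48;2;27;27;40m🬀[38;2;15;15;25m[48;2;35;35;50m🬰[38;2;35;35;50m[48;2;15;15;25m🬛[38;2;15;15;25m[48;2;35;35;50m🬰[0m
[38;2;15;15;25m[48;2;35;35;50m🬎[38;2;15;15;25m[48;2;35;35;50m🬎[38;2;200;100;255m[48;2;35;35;50m🬊[38;2;200;100;255m[48;2;25;25;37m🬂[38;2;35;35;50m[48;2;15;15;25m🬲[38;2;15;15;25m[48;2;35;35;50m🬎[38;2;35;35;50m[48;2;15;15;25m🬲[38;2;15;15;25m[48;2;35;35;50m🬎[38;2;35;35;50m[48;2;15;15;25m🬲[38;2;15;15;25m[48;2;35;35;50m🬎[0m
[38;2;15;15;25m[48;2;15;15;25m [38;2;15;15;25m[48;2;15;15;25m [38;2;35;35;50m[48;2;15;15;25m▌[38;2;15;15;25m[48;2;15;15;25m [38;2;35;35;50m[48;2;15;15;25m▌[38;2;15;15;25m[48;2;15;15;25m [38;2;35;35;50m[48;2;15;15;25m▌[38;2;15;15;25m[48;2;15;15;25m [38;2;35;35;50m[48;2;15;15;25m▌[38;2;15;15;25m[48;2;15;15;25m [0m
</frame>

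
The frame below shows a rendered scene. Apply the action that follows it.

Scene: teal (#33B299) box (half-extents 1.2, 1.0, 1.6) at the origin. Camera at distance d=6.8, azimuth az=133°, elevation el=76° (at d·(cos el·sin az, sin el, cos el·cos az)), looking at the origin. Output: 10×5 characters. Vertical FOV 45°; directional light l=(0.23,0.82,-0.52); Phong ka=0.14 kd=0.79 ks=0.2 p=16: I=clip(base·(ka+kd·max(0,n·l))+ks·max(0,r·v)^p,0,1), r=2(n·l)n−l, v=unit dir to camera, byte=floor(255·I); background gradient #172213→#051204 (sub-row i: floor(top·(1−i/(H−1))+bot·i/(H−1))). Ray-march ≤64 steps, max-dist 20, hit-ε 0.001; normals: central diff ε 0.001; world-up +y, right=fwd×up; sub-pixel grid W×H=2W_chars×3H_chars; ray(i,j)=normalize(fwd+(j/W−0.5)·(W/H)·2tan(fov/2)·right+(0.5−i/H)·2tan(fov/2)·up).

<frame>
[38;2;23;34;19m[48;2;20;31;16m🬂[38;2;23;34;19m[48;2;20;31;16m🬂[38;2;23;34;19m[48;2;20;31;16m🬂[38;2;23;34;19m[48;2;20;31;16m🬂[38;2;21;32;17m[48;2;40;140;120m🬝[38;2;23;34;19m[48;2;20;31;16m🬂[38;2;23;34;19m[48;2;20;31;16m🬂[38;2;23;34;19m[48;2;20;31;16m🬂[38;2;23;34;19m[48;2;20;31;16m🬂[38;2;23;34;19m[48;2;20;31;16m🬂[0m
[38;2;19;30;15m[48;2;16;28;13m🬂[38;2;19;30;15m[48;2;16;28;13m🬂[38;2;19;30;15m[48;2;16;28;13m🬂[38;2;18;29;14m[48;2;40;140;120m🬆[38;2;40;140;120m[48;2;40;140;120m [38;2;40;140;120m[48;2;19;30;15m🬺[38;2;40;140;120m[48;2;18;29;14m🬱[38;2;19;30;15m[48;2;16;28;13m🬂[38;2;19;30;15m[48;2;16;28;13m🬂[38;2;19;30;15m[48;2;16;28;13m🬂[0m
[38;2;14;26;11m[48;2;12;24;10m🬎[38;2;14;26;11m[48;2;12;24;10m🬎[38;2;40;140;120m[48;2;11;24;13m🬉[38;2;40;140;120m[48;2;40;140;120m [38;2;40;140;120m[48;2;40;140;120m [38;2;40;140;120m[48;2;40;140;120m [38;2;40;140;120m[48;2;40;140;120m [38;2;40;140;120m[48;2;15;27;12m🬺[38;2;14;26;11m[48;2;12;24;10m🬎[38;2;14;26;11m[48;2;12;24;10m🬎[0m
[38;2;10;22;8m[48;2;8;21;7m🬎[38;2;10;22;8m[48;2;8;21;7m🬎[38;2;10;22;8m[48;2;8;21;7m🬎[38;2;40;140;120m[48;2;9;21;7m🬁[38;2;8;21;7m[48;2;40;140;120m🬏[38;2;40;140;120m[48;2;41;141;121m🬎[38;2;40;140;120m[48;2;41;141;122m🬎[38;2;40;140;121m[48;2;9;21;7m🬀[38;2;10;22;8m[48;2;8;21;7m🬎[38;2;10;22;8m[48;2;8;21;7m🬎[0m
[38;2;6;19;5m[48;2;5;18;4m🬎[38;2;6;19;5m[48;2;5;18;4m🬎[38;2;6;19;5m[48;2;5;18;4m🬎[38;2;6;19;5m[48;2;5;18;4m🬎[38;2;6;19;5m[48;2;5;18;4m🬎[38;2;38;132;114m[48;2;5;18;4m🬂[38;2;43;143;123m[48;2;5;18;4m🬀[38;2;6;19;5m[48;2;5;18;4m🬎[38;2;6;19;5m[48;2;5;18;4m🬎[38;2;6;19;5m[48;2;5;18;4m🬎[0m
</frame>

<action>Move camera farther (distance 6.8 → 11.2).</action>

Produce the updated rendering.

<frame>
[38;2;23;34;19m[48;2;20;31;16m🬂[38;2;23;34;19m[48;2;20;31;16m🬂[38;2;23;34;19m[48;2;20;31;16m🬂[38;2;23;34;19m[48;2;20;31;16m🬂[38;2;23;34;19m[48;2;20;31;16m🬂[38;2;23;34;19m[48;2;20;31;16m🬂[38;2;23;34;19m[48;2;20;31;16m🬂[38;2;23;34;19m[48;2;20;31;16m🬂[38;2;23;34;19m[48;2;20;31;16m🬂[38;2;23;34;19m[48;2;20;31;16m🬂[0m
[38;2;19;30;15m[48;2;16;28;13m🬂[38;2;19;30;15m[48;2;16;28;13m🬂[38;2;19;30;15m[48;2;16;28;13m🬂[38;2;19;30;15m[48;2;16;28;13m🬂[38;2;17;29;14m[48;2;40;140;120m🬝[38;2;40;140;120m[48;2;17;29;14m🬏[38;2;19;30;15m[48;2;16;28;13m🬂[38;2;19;30;15m[48;2;16;28;13m🬂[38;2;19;30;15m[48;2;16;28;13m🬂[38;2;19;30;15m[48;2;16;28;13m🬂[0m
[38;2;14;26;11m[48;2;12;24;10m🬎[38;2;14;26;11m[48;2;12;24;10m🬎[38;2;14;26;11m[48;2;12;24;10m🬎[38;2;40;140;120m[48;2;13;25;11m🬇[38;2;40;140;120m[48;2;40;140;120m [38;2;40;140;120m[48;2;40;140;120m [38;2;15;27;12m[48;2;40;140;120m🬂[38;2;14;26;11m[48;2;12;24;10m🬎[38;2;14;26;11m[48;2;12;24;10m🬎[38;2;14;26;11m[48;2;12;24;10m🬎[0m
[38;2;10;22;8m[48;2;8;21;7m🬎[38;2;10;22;8m[48;2;8;21;7m🬎[38;2;10;22;8m[48;2;8;21;7m🬎[38;2;10;22;8m[48;2;8;21;7m🬎[38;2;40;140;120m[48;2;9;21;7m🬁[38;2;40;140;120m[48;2;10;33;21m🬊[38;2;40;140;120m[48;2;9;21;7m🬀[38;2;10;22;8m[48;2;8;21;7m🬎[38;2;10;22;8m[48;2;8;21;7m🬎[38;2;10;22;8m[48;2;8;21;7m🬎[0m
[38;2;6;19;5m[48;2;5;18;4m🬎[38;2;6;19;5m[48;2;5;18;4m🬎[38;2;6;19;5m[48;2;5;18;4m🬎[38;2;6;19;5m[48;2;5;18;4m🬎[38;2;6;19;5m[48;2;5;18;4m🬎[38;2;6;19;5m[48;2;5;18;4m🬎[38;2;6;19;5m[48;2;5;18;4m🬎[38;2;6;19;5m[48;2;5;18;4m🬎[38;2;6;19;5m[48;2;5;18;4m🬎[38;2;6;19;5m[48;2;5;18;4m🬎[0m
</frame>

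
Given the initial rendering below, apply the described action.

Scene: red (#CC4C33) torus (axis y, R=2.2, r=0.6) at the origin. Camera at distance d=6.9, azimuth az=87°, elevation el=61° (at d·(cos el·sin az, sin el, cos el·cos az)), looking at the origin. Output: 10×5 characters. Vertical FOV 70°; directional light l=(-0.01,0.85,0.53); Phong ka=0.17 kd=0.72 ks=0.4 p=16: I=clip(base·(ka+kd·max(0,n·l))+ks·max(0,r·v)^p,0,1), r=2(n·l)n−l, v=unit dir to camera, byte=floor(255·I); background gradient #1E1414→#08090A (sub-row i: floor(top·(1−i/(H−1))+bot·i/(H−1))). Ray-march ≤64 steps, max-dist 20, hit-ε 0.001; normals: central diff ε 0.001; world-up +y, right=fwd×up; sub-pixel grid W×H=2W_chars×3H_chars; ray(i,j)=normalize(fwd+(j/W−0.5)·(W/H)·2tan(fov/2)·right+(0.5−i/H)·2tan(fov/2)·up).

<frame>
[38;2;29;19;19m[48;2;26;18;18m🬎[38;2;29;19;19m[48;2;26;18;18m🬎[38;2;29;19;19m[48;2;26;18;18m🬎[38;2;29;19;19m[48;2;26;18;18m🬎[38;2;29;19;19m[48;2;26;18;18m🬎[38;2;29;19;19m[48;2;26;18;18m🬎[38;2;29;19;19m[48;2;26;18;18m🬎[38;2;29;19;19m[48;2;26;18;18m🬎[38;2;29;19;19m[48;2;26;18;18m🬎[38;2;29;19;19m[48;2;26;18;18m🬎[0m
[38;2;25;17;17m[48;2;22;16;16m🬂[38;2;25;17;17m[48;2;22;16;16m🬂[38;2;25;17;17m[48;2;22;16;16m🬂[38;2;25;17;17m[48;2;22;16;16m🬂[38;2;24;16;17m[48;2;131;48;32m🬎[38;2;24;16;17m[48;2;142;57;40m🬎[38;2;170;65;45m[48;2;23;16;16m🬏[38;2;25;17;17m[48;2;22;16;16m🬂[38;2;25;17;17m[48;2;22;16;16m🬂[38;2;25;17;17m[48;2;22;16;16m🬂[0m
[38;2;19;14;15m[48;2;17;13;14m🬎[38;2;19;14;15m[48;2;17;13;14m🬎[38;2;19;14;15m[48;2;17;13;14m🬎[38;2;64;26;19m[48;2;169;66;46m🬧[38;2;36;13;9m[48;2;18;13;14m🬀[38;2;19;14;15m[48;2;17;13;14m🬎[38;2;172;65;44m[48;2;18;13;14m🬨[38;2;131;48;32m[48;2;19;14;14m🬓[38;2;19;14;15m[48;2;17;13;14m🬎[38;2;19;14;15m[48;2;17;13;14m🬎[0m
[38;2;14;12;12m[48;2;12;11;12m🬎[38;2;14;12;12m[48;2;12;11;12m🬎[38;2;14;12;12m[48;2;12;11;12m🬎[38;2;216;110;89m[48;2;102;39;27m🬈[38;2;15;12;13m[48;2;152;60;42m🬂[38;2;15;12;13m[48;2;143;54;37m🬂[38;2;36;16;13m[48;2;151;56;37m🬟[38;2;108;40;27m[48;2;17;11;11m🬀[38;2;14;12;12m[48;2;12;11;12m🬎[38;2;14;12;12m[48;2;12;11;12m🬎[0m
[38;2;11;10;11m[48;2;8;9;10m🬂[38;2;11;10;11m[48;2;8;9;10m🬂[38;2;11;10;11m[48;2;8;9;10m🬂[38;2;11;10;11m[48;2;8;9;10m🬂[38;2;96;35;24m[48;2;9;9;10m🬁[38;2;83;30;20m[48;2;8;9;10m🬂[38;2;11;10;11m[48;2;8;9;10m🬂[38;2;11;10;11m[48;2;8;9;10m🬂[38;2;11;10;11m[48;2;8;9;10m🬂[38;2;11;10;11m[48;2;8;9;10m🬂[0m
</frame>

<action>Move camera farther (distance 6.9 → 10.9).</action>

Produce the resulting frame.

<frame>
[38;2;29;19;19m[48;2;26;18;18m🬎[38;2;29;19;19m[48;2;26;18;18m🬎[38;2;29;19;19m[48;2;26;18;18m🬎[38;2;29;19;19m[48;2;26;18;18m🬎[38;2;29;19;19m[48;2;26;18;18m🬎[38;2;29;19;19m[48;2;26;18;18m🬎[38;2;29;19;19m[48;2;26;18;18m🬎[38;2;29;19;19m[48;2;26;18;18m🬎[38;2;29;19;19m[48;2;26;18;18m🬎[38;2;29;19;19m[48;2;26;18;18m🬎[0m
[38;2;25;17;17m[48;2;22;16;16m🬂[38;2;25;17;17m[48;2;22;16;16m🬂[38;2;25;17;17m[48;2;22;16;16m🬂[38;2;25;17;17m[48;2;22;16;16m🬂[38;2;25;17;17m[48;2;22;16;16m🬂[38;2;25;17;17m[48;2;22;16;16m🬂[38;2;25;17;17m[48;2;22;16;16m🬂[38;2;25;17;17m[48;2;22;16;16m🬂[38;2;25;17;17m[48;2;22;16;16m🬂[38;2;25;17;17m[48;2;22;16;16m🬂[0m
[38;2;19;14;15m[48;2;17;13;14m🬎[38;2;19;14;15m[48;2;17;13;14m🬎[38;2;19;14;15m[48;2;17;13;14m🬎[38;2;19;14;15m[48;2;17;13;14m🬎[38;2;133;49;33m[48;2;18;13;14m🬕[38;2;208;105;85m[48;2;33;18;16m🬁[38;2;184;74;52m[48;2;32;17;15m🬓[38;2;19;14;15m[48;2;17;13;14m🬎[38;2;19;14;15m[48;2;17;13;14m🬎[38;2;19;14;15m[48;2;17;13;14m🬎[0m
[38;2;14;12;12m[48;2;12;11;12m🬎[38;2;14;12;12m[48;2;12;11;12m🬎[38;2;14;12;12m[48;2;12;11;12m🬎[38;2;14;12;12m[48;2;12;11;12m🬎[38;2;138;52;35m[48;2;12;11;12m🬊[38;2;132;49;32m[48;2;25;13;12m🬆[38;2;106;39;26m[48;2;13;11;12m🬀[38;2;14;12;12m[48;2;12;11;12m🬎[38;2;14;12;12m[48;2;12;11;12m🬎[38;2;14;12;12m[48;2;12;11;12m🬎[0m
[38;2;11;10;11m[48;2;8;9;10m🬂[38;2;11;10;11m[48;2;8;9;10m🬂[38;2;11;10;11m[48;2;8;9;10m🬂[38;2;11;10;11m[48;2;8;9;10m🬂[38;2;11;10;11m[48;2;8;9;10m🬂[38;2;11;10;11m[48;2;8;9;10m🬂[38;2;11;10;11m[48;2;8;9;10m🬂[38;2;11;10;11m[48;2;8;9;10m🬂[38;2;11;10;11m[48;2;8;9;10m🬂[38;2;11;10;11m[48;2;8;9;10m🬂[0m
</frame>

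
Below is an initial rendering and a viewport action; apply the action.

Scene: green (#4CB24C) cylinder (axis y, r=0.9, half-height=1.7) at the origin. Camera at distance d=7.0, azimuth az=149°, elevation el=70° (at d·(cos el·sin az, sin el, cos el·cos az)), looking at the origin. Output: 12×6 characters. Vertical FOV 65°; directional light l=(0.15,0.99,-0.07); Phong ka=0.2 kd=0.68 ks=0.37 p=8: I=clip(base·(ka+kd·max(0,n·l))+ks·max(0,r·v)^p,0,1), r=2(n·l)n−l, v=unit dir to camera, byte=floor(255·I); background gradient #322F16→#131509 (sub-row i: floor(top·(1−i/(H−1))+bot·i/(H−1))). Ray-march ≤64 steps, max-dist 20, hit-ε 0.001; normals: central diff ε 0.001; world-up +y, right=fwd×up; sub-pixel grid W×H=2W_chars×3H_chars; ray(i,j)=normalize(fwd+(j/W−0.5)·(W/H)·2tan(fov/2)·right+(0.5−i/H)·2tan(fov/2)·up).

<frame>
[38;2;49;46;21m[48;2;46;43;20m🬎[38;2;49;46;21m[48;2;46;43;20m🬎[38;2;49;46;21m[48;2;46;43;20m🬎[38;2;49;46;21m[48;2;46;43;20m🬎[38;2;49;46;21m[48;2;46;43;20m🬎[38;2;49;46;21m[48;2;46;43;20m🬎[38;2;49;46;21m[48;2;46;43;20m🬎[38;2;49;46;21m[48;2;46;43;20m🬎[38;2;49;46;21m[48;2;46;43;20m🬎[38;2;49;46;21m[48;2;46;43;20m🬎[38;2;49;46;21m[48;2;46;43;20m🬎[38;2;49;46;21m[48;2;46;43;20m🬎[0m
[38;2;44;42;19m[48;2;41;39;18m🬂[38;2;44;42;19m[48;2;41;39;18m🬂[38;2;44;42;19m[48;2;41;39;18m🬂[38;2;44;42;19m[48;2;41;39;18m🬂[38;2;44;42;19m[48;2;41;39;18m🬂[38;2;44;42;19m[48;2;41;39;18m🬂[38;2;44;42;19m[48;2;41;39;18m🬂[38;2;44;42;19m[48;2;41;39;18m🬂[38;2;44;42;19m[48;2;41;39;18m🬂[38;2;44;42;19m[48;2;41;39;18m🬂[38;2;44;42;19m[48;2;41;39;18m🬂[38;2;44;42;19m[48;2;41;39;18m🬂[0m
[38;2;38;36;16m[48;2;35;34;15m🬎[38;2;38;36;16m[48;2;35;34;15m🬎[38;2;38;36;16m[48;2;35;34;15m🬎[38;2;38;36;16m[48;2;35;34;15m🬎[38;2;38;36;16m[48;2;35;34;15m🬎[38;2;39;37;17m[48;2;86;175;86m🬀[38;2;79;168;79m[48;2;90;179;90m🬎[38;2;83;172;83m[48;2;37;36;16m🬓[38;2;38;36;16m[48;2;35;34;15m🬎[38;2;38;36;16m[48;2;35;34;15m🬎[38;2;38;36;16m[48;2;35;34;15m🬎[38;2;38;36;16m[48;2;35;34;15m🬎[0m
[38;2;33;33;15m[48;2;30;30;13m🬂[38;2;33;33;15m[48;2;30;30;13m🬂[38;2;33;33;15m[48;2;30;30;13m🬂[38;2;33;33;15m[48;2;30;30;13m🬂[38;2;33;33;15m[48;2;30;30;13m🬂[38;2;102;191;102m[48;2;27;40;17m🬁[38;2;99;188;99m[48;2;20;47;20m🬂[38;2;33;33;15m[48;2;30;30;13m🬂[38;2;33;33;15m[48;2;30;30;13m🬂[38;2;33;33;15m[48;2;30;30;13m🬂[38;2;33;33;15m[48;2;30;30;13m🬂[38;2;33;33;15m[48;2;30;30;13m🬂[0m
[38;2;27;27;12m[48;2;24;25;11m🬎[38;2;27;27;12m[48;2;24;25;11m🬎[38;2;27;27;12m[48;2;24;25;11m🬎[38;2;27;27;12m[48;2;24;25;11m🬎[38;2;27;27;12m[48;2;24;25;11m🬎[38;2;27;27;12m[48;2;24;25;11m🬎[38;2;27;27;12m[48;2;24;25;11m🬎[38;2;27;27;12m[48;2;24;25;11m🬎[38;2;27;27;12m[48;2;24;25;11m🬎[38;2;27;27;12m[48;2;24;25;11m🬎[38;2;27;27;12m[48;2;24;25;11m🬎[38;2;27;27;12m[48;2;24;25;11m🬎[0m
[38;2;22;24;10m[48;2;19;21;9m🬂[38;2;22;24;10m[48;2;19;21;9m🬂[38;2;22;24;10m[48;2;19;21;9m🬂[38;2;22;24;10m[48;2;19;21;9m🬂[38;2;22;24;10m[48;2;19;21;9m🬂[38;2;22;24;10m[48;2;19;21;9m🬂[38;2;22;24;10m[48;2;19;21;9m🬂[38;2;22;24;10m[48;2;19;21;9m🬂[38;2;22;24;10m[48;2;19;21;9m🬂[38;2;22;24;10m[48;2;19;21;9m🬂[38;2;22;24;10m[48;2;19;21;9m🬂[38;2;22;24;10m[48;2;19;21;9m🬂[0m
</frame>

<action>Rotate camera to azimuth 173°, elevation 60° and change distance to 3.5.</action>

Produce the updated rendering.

<frame>
[38;2;49;46;21m[48;2;46;43;20m🬎[38;2;49;46;21m[48;2;46;43;20m🬎[38;2;49;46;21m[48;2;46;43;20m🬎[38;2;48;45;21m[48;2;66;155;66m🬝[38;2;50;47;22m[48;2;66;155;66m🬂[38;2;66;155;66m[48;2;66;155;66m [38;2;66;155;66m[48;2;66;155;66m [38;2;66;155;66m[48;2;50;47;22m🬺[38;2;66;155;66m[48;2;49;46;21m🬱[38;2;49;46;21m[48;2;46;43;20m🬎[38;2;49;46;21m[48;2;46;43;20m🬎[38;2;49;46;21m[48;2;46;43;20m🬎[0m
[38;2;44;42;19m[48;2;41;39;18m🬂[38;2;44;42;19m[48;2;41;39;18m🬂[38;2;44;42;19m[48;2;41;39;18m🬂[38;2;67;156;67m[48;2;68;157;68m🬎[38;2;67;156;67m[48;2;69;158;69m🬎[38;2;66;156;66m[48;2;68;157;68m🬎[38;2;66;155;66m[48;2;68;157;68m🬎[38;2;66;155;66m[48;2;68;157;68m🬬[38;2;66;155;66m[48;2;67;156;67m🬎[38;2;66;155;66m[48;2;42;40;18m▌[38;2;44;42;19m[48;2;41;39;18m🬂[38;2;44;42;19m[48;2;41;39;18m🬂[0m
[38;2;38;36;16m[48;2;35;34;15m🬎[38;2;38;36;16m[48;2;35;34;15m🬎[38;2;38;36;16m[48;2;35;34;15m🬎[38;2;70;160;70m[48;2;33;39;17m🬁[38;2;72;161;72m[48;2;22;52;22m🬎[38;2;72;161;72m[48;2;79;168;79m🬎[38;2;71;160;71m[48;2;77;166;77m🬎[38;2;70;159;70m[48;2;16;38;16m🬝[38;2;68;157;68m[48;2;21;34;15m🬆[38;2;38;36;16m[48;2;35;34;15m🬎[38;2;38;36;16m[48;2;35;34;15m🬎[38;2;38;36;16m[48;2;35;34;15m🬎[0m
[38;2;33;33;15m[48;2;30;30;13m🬂[38;2;33;33;15m[48;2;30;30;13m🬂[38;2;33;33;15m[48;2;30;30;13m🬂[38;2;33;33;15m[48;2;30;30;13m🬂[38;2;22;53;22m[48;2;30;30;13m🬨[38;2;20;48;20m[48;2;21;50;21m▐[38;2;19;46;19m[48;2;18;42;18m▌[38;2;16;39;16m[48;2;15;35;15m▌[38;2;15;35;15m[48;2;30;31;13m🬀[38;2;33;33;15m[48;2;30;30;13m🬂[38;2;33;33;15m[48;2;30;30;13m🬂[38;2;33;33;15m[48;2;30;30;13m🬂[0m
[38;2;27;27;12m[48;2;24;25;11m🬎[38;2;27;27;12m[48;2;24;25;11m🬎[38;2;27;27;12m[48;2;24;25;11m🬎[38;2;27;27;12m[48;2;24;25;11m🬎[38;2;27;27;12m[48;2;24;25;11m🬎[38;2;21;51;21m[48;2;24;25;11m🬎[38;2;18;44;18m[48;2;24;25;11m🬝[38;2;15;35;15m[48;2;25;26;11m🬄[38;2;27;27;12m[48;2;24;25;11m🬎[38;2;27;27;12m[48;2;24;25;11m🬎[38;2;27;27;12m[48;2;24;25;11m🬎[38;2;27;27;12m[48;2;24;25;11m🬎[0m
[38;2;22;24;10m[48;2;19;21;9m🬂[38;2;22;24;10m[48;2;19;21;9m🬂[38;2;22;24;10m[48;2;19;21;9m🬂[38;2;22;24;10m[48;2;19;21;9m🬂[38;2;22;24;10m[48;2;19;21;9m🬂[38;2;22;24;10m[48;2;19;21;9m🬂[38;2;22;24;10m[48;2;19;21;9m🬂[38;2;22;24;10m[48;2;19;21;9m🬂[38;2;22;24;10m[48;2;19;21;9m🬂[38;2;22;24;10m[48;2;19;21;9m🬂[38;2;22;24;10m[48;2;19;21;9m🬂[38;2;22;24;10m[48;2;19;21;9m🬂[0m
</frame>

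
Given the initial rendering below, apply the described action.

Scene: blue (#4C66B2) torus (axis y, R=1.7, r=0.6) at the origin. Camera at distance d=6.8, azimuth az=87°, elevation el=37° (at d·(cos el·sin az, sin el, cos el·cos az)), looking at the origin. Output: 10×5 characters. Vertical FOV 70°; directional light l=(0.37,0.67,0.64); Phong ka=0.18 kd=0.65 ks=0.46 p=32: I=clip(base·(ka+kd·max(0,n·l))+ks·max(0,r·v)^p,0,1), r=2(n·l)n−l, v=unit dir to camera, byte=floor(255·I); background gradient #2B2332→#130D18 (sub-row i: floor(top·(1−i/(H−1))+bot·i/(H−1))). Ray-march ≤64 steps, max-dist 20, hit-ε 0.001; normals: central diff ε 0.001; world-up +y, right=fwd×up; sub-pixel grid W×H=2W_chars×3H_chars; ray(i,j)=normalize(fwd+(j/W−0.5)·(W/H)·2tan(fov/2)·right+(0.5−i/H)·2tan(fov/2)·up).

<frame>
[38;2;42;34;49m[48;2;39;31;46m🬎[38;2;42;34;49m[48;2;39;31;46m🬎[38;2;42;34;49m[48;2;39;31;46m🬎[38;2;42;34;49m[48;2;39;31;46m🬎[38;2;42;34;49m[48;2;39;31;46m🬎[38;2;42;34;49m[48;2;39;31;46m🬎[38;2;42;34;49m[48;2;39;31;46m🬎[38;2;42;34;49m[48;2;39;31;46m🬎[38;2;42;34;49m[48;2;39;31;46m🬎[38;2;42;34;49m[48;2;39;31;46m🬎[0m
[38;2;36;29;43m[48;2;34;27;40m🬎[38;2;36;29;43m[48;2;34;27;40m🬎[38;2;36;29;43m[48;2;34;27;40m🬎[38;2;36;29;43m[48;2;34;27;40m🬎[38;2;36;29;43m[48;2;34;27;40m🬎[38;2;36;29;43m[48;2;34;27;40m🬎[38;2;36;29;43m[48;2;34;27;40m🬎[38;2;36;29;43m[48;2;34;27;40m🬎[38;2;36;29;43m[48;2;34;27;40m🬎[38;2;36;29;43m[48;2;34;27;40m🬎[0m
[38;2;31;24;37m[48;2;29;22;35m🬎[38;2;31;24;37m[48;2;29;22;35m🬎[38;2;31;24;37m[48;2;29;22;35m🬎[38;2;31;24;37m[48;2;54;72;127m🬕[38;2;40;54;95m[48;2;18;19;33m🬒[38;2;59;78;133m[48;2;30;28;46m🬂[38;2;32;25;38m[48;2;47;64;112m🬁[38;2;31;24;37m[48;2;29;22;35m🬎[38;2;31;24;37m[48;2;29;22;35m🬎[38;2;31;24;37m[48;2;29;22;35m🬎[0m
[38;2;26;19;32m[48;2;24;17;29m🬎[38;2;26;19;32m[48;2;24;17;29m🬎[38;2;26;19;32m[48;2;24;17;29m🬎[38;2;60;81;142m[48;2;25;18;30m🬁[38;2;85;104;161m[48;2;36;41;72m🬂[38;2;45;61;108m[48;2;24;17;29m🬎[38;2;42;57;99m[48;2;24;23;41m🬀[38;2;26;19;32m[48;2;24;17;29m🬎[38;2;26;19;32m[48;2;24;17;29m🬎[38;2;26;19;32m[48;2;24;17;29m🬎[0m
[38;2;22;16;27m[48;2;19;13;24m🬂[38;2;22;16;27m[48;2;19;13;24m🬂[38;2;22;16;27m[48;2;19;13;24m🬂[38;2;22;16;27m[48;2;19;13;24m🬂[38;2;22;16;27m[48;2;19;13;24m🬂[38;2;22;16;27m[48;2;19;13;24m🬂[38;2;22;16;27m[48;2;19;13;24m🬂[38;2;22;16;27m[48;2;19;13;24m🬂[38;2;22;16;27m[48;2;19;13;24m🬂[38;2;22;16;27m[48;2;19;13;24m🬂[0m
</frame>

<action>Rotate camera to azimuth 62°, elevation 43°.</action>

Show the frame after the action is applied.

<frame>
[38;2;42;34;49m[48;2;39;31;46m🬎[38;2;42;34;49m[48;2;39;31;46m🬎[38;2;42;34;49m[48;2;39;31;46m🬎[38;2;42;34;49m[48;2;39;31;46m🬎[38;2;42;34;49m[48;2;39;31;46m🬎[38;2;42;34;49m[48;2;39;31;46m🬎[38;2;42;34;49m[48;2;39;31;46m🬎[38;2;42;34;49m[48;2;39;31;46m🬎[38;2;42;34;49m[48;2;39;31;46m🬎[38;2;42;34;49m[48;2;39;31;46m🬎[0m
[38;2;36;29;43m[48;2;34;27;40m🬎[38;2;36;29;43m[48;2;34;27;40m🬎[38;2;36;29;43m[48;2;34;27;40m🬎[38;2;36;29;43m[48;2;34;27;40m🬎[38;2;36;29;43m[48;2;34;27;40m🬎[38;2;36;29;43m[48;2;34;27;40m🬎[38;2;36;29;43m[48;2;34;27;40m🬎[38;2;36;29;43m[48;2;34;27;40m🬎[38;2;36;29;43m[48;2;34;27;40m🬎[38;2;36;29;43m[48;2;34;27;40m🬎[0m
[38;2;31;24;37m[48;2;29;22;35m🬎[38;2;31;24;37m[48;2;29;22;35m🬎[38;2;31;24;37m[48;2;29;22;35m🬎[38;2;31;24;37m[48;2;51;69;121m🬕[38;2;46;62;108m[48;2;27;27;46m🬂[38;2;64;85;145m[48;2;30;23;36m🬂[38;2;46;62;110m[48;2;32;25;38m🬺[38;2;31;24;37m[48;2;29;22;35m🬎[38;2;31;24;37m[48;2;29;22;35m🬎[38;2;31;24;37m[48;2;29;22;35m🬎[0m
[38;2;26;19;32m[48;2;24;17;29m🬎[38;2;26;19;32m[48;2;24;17;29m🬎[38;2;26;19;32m[48;2;24;17;29m🬎[38;2;62;83;145m[48;2;25;18;30m🬁[38;2;59;78;136m[48;2;24;17;29m🬎[38;2;52;70;122m[48;2;24;17;29m🬎[38;2;45;61;107m[48;2;24;17;29m🬆[38;2;26;19;32m[48;2;24;17;29m🬎[38;2;26;19;32m[48;2;24;17;29m🬎[38;2;26;19;32m[48;2;24;17;29m🬎[0m
[38;2;22;16;27m[48;2;19;13;24m🬂[38;2;22;16;27m[48;2;19;13;24m🬂[38;2;22;16;27m[48;2;19;13;24m🬂[38;2;22;16;27m[48;2;19;13;24m🬂[38;2;22;16;27m[48;2;19;13;24m🬂[38;2;22;16;27m[48;2;19;13;24m🬂[38;2;22;16;27m[48;2;19;13;24m🬂[38;2;22;16;27m[48;2;19;13;24m🬂[38;2;22;16;27m[48;2;19;13;24m🬂[38;2;22;16;27m[48;2;19;13;24m🬂[0m
</frame>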